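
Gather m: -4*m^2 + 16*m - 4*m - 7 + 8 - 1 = -4*m^2 + 12*m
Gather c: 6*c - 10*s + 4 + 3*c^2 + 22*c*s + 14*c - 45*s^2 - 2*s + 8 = 3*c^2 + c*(22*s + 20) - 45*s^2 - 12*s + 12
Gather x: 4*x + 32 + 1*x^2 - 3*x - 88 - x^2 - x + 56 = 0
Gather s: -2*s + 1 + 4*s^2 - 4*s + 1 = 4*s^2 - 6*s + 2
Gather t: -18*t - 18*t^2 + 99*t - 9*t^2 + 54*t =-27*t^2 + 135*t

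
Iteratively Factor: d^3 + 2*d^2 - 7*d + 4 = (d + 4)*(d^2 - 2*d + 1) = (d - 1)*(d + 4)*(d - 1)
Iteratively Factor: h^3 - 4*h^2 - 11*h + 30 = (h - 5)*(h^2 + h - 6) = (h - 5)*(h + 3)*(h - 2)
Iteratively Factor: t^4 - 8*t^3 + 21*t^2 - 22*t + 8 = (t - 1)*(t^3 - 7*t^2 + 14*t - 8) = (t - 2)*(t - 1)*(t^2 - 5*t + 4) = (t - 4)*(t - 2)*(t - 1)*(t - 1)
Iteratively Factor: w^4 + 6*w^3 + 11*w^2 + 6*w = (w + 2)*(w^3 + 4*w^2 + 3*w) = w*(w + 2)*(w^2 + 4*w + 3) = w*(w + 2)*(w + 3)*(w + 1)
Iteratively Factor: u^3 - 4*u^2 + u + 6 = (u + 1)*(u^2 - 5*u + 6) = (u - 3)*(u + 1)*(u - 2)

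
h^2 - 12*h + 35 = (h - 7)*(h - 5)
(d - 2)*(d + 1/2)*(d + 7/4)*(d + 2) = d^4 + 9*d^3/4 - 25*d^2/8 - 9*d - 7/2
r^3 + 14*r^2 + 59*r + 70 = (r + 2)*(r + 5)*(r + 7)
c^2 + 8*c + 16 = (c + 4)^2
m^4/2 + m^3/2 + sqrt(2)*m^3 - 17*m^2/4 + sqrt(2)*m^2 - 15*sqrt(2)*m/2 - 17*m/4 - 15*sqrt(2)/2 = (m/2 + 1/2)*(m - 2*sqrt(2))*(m + 3*sqrt(2)/2)*(m + 5*sqrt(2)/2)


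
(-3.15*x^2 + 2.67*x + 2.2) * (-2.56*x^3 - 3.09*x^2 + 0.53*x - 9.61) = 8.064*x^5 + 2.8983*x^4 - 15.5518*x^3 + 24.8886*x^2 - 24.4927*x - 21.142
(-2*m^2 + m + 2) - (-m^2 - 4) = -m^2 + m + 6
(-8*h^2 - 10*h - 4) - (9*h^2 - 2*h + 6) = -17*h^2 - 8*h - 10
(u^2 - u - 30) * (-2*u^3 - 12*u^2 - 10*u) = -2*u^5 - 10*u^4 + 62*u^3 + 370*u^2 + 300*u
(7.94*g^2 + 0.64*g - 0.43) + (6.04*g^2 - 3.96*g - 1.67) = 13.98*g^2 - 3.32*g - 2.1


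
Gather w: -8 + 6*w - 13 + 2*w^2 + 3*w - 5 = 2*w^2 + 9*w - 26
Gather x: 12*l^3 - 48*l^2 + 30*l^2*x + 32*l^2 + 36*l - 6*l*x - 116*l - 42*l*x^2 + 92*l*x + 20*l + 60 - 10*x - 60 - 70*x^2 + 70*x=12*l^3 - 16*l^2 - 60*l + x^2*(-42*l - 70) + x*(30*l^2 + 86*l + 60)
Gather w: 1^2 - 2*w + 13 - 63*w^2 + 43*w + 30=-63*w^2 + 41*w + 44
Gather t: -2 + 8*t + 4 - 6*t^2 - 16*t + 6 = -6*t^2 - 8*t + 8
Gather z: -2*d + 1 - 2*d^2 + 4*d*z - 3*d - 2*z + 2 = -2*d^2 - 5*d + z*(4*d - 2) + 3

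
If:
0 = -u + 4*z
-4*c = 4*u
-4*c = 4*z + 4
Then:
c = -4/3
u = 4/3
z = 1/3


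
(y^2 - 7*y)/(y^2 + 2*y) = (y - 7)/(y + 2)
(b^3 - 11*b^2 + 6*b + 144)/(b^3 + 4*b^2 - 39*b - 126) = (b - 8)/(b + 7)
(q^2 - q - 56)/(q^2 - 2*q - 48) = (q + 7)/(q + 6)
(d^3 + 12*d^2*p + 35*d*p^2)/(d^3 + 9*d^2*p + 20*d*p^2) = (d + 7*p)/(d + 4*p)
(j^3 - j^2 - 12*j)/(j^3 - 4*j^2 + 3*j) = (j^2 - j - 12)/(j^2 - 4*j + 3)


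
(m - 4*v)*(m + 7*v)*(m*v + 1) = m^3*v + 3*m^2*v^2 + m^2 - 28*m*v^3 + 3*m*v - 28*v^2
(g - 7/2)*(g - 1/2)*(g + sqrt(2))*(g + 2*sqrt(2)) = g^4 - 4*g^3 + 3*sqrt(2)*g^3 - 12*sqrt(2)*g^2 + 23*g^2/4 - 16*g + 21*sqrt(2)*g/4 + 7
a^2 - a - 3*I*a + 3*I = (a - 1)*(a - 3*I)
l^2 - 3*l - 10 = (l - 5)*(l + 2)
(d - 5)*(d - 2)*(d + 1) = d^3 - 6*d^2 + 3*d + 10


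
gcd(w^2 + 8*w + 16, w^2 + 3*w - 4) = w + 4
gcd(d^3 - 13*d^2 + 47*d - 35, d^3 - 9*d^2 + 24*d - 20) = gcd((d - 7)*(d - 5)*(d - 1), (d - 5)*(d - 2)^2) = d - 5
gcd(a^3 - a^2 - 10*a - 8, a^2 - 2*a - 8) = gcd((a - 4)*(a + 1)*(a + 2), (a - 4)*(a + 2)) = a^2 - 2*a - 8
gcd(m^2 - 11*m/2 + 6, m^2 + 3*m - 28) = m - 4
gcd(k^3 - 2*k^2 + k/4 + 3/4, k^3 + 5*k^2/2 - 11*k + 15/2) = k^2 - 5*k/2 + 3/2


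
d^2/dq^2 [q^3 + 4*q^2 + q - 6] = 6*q + 8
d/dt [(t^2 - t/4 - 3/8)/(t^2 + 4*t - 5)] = (17*t^2 - 37*t + 11)/(4*(t^4 + 8*t^3 + 6*t^2 - 40*t + 25))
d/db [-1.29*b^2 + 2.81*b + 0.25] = 2.81 - 2.58*b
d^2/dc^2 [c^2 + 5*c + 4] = 2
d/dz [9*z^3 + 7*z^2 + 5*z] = 27*z^2 + 14*z + 5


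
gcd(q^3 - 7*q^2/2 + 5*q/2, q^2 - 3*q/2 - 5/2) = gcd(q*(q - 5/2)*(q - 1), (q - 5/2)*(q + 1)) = q - 5/2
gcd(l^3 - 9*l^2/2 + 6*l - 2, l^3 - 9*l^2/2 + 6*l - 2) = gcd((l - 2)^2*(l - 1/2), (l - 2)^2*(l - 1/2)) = l^3 - 9*l^2/2 + 6*l - 2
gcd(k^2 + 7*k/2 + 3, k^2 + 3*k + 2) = k + 2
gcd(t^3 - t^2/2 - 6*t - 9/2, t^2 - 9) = t - 3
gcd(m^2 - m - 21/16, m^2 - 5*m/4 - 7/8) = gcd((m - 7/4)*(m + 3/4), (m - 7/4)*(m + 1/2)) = m - 7/4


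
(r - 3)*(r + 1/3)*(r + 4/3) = r^3 - 4*r^2/3 - 41*r/9 - 4/3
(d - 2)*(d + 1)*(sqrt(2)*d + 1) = sqrt(2)*d^3 - sqrt(2)*d^2 + d^2 - 2*sqrt(2)*d - d - 2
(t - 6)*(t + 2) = t^2 - 4*t - 12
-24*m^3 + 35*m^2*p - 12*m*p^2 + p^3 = (-8*m + p)*(-3*m + p)*(-m + p)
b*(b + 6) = b^2 + 6*b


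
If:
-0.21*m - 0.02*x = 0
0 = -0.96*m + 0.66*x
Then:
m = 0.00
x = 0.00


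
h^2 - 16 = (h - 4)*(h + 4)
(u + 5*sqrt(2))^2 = u^2 + 10*sqrt(2)*u + 50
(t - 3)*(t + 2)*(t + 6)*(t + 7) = t^4 + 12*t^3 + 23*t^2 - 120*t - 252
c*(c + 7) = c^2 + 7*c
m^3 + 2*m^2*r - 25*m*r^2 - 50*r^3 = (m - 5*r)*(m + 2*r)*(m + 5*r)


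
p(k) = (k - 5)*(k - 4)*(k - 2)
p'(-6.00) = 278.00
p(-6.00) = -880.00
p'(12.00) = 206.00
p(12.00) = 560.00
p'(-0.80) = 57.52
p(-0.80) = -77.95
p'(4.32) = -1.05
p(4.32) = -0.50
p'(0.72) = 23.72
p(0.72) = -17.97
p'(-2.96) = 129.40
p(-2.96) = -274.79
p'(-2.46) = 110.27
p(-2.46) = -214.93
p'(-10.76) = 622.05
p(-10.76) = -2968.20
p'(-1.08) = 65.26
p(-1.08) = -95.13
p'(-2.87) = 125.85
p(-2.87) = -263.31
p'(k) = (k - 5)*(k - 4) + (k - 5)*(k - 2) + (k - 4)*(k - 2) = 3*k^2 - 22*k + 38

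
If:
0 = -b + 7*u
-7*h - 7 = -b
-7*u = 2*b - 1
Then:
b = 1/3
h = -20/21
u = 1/21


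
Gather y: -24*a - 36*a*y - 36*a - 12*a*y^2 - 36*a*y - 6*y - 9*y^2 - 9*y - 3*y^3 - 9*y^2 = -60*a - 3*y^3 + y^2*(-12*a - 18) + y*(-72*a - 15)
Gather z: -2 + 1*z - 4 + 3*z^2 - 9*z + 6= 3*z^2 - 8*z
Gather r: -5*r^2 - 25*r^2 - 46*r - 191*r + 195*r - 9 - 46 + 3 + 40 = -30*r^2 - 42*r - 12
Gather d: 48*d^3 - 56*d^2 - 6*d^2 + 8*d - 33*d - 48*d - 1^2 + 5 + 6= 48*d^3 - 62*d^2 - 73*d + 10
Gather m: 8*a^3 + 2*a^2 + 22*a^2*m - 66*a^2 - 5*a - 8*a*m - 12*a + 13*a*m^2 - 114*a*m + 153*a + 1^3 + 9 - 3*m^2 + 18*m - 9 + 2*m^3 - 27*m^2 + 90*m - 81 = 8*a^3 - 64*a^2 + 136*a + 2*m^3 + m^2*(13*a - 30) + m*(22*a^2 - 122*a + 108) - 80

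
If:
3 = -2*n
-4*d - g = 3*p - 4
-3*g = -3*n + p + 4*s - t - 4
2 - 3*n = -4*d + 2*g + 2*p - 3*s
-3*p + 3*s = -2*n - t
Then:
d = 27/8 - 61*t/108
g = 17/2 - 29*t/27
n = -3/2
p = 10*t/9 - 6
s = 7*t/9 - 5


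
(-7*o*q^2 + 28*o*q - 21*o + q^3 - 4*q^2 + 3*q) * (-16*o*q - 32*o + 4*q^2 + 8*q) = 112*o^2*q^3 - 224*o^2*q^2 - 560*o^2*q + 672*o^2 - 44*o*q^4 + 88*o*q^3 + 220*o*q^2 - 264*o*q + 4*q^5 - 8*q^4 - 20*q^3 + 24*q^2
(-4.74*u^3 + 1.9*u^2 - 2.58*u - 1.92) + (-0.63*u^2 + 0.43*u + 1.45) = -4.74*u^3 + 1.27*u^2 - 2.15*u - 0.47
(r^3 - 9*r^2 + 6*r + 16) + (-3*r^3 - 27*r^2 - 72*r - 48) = -2*r^3 - 36*r^2 - 66*r - 32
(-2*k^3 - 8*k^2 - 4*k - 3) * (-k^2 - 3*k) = 2*k^5 + 14*k^4 + 28*k^3 + 15*k^2 + 9*k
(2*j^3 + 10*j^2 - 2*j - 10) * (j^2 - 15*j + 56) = 2*j^5 - 20*j^4 - 40*j^3 + 580*j^2 + 38*j - 560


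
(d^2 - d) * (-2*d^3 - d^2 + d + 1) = -2*d^5 + d^4 + 2*d^3 - d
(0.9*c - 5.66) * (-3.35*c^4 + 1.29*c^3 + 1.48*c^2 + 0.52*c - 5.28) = -3.015*c^5 + 20.122*c^4 - 5.9694*c^3 - 7.9088*c^2 - 7.6952*c + 29.8848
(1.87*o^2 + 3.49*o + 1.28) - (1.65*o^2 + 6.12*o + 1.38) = 0.22*o^2 - 2.63*o - 0.0999999999999999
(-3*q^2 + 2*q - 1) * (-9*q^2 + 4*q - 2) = 27*q^4 - 30*q^3 + 23*q^2 - 8*q + 2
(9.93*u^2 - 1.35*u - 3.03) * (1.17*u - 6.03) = 11.6181*u^3 - 61.4574*u^2 + 4.5954*u + 18.2709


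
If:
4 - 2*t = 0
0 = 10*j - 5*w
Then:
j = w/2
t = 2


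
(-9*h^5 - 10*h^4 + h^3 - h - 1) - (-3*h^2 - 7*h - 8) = -9*h^5 - 10*h^4 + h^3 + 3*h^2 + 6*h + 7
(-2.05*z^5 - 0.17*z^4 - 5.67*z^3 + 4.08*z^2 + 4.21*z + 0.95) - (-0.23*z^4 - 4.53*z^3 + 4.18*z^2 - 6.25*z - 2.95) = -2.05*z^5 + 0.06*z^4 - 1.14*z^3 - 0.0999999999999996*z^2 + 10.46*z + 3.9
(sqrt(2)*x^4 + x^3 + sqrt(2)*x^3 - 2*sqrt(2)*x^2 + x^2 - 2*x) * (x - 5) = sqrt(2)*x^5 - 4*sqrt(2)*x^4 + x^4 - 7*sqrt(2)*x^3 - 4*x^3 - 7*x^2 + 10*sqrt(2)*x^2 + 10*x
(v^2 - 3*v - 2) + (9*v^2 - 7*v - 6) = 10*v^2 - 10*v - 8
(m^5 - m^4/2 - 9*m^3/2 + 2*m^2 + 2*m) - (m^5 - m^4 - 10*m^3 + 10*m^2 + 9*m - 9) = m^4/2 + 11*m^3/2 - 8*m^2 - 7*m + 9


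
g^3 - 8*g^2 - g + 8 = (g - 8)*(g - 1)*(g + 1)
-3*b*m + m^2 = m*(-3*b + m)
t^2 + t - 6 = (t - 2)*(t + 3)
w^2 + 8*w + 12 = (w + 2)*(w + 6)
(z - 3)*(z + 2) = z^2 - z - 6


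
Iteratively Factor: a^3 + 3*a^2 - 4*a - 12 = (a + 3)*(a^2 - 4) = (a + 2)*(a + 3)*(a - 2)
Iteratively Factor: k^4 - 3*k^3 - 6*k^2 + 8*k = (k + 2)*(k^3 - 5*k^2 + 4*k) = (k - 1)*(k + 2)*(k^2 - 4*k) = (k - 4)*(k - 1)*(k + 2)*(k)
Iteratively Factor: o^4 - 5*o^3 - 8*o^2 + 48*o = (o - 4)*(o^3 - o^2 - 12*o) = (o - 4)*(o + 3)*(o^2 - 4*o) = (o - 4)^2*(o + 3)*(o)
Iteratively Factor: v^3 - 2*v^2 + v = (v - 1)*(v^2 - v) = (v - 1)^2*(v)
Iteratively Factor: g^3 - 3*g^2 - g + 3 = (g + 1)*(g^2 - 4*g + 3) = (g - 1)*(g + 1)*(g - 3)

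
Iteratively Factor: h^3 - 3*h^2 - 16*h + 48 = (h + 4)*(h^2 - 7*h + 12) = (h - 3)*(h + 4)*(h - 4)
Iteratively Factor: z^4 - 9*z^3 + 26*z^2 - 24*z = (z - 2)*(z^3 - 7*z^2 + 12*z) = (z - 4)*(z - 2)*(z^2 - 3*z) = z*(z - 4)*(z - 2)*(z - 3)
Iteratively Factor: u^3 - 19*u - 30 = (u - 5)*(u^2 + 5*u + 6) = (u - 5)*(u + 2)*(u + 3)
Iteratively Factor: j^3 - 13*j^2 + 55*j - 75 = (j - 3)*(j^2 - 10*j + 25) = (j - 5)*(j - 3)*(j - 5)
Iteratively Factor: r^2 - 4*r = (r)*(r - 4)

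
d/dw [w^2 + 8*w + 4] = 2*w + 8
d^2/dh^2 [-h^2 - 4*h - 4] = -2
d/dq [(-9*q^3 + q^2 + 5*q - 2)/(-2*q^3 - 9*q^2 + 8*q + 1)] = (83*q^4 - 124*q^3 + 14*q^2 - 34*q + 21)/(4*q^6 + 36*q^5 + 49*q^4 - 148*q^3 + 46*q^2 + 16*q + 1)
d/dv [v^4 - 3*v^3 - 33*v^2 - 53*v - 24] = 4*v^3 - 9*v^2 - 66*v - 53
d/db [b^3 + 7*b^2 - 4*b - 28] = 3*b^2 + 14*b - 4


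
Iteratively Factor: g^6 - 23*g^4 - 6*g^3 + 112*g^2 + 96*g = (g - 3)*(g^5 + 3*g^4 - 14*g^3 - 48*g^2 - 32*g) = (g - 3)*(g + 4)*(g^4 - g^3 - 10*g^2 - 8*g) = (g - 4)*(g - 3)*(g + 4)*(g^3 + 3*g^2 + 2*g) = (g - 4)*(g - 3)*(g + 2)*(g + 4)*(g^2 + g) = (g - 4)*(g - 3)*(g + 1)*(g + 2)*(g + 4)*(g)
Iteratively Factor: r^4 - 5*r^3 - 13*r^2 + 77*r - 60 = (r - 3)*(r^3 - 2*r^2 - 19*r + 20) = (r - 3)*(r - 1)*(r^2 - r - 20) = (r - 3)*(r - 1)*(r + 4)*(r - 5)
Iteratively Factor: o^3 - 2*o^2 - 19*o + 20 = (o - 1)*(o^2 - o - 20) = (o - 5)*(o - 1)*(o + 4)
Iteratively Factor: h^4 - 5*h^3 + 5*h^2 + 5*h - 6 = (h - 2)*(h^3 - 3*h^2 - h + 3) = (h - 3)*(h - 2)*(h^2 - 1) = (h - 3)*(h - 2)*(h - 1)*(h + 1)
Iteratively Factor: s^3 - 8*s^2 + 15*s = (s)*(s^2 - 8*s + 15) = s*(s - 5)*(s - 3)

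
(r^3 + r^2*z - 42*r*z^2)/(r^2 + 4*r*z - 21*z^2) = r*(-r + 6*z)/(-r + 3*z)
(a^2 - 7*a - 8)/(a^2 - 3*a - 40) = (a + 1)/(a + 5)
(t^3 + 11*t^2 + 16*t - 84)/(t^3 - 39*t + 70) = (t + 6)/(t - 5)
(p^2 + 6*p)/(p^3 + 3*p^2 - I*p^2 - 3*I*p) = (p + 6)/(p^2 + p*(3 - I) - 3*I)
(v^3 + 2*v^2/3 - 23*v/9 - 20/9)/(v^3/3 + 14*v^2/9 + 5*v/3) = (9*v^3 + 6*v^2 - 23*v - 20)/(v*(3*v^2 + 14*v + 15))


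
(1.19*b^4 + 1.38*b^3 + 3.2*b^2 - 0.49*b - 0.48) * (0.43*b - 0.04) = 0.5117*b^5 + 0.5458*b^4 + 1.3208*b^3 - 0.3387*b^2 - 0.1868*b + 0.0192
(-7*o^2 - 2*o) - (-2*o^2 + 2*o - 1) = -5*o^2 - 4*o + 1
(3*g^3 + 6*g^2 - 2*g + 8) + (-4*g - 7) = 3*g^3 + 6*g^2 - 6*g + 1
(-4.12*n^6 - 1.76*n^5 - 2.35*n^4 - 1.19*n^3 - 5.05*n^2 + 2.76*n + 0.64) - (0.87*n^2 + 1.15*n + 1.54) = -4.12*n^6 - 1.76*n^5 - 2.35*n^4 - 1.19*n^3 - 5.92*n^2 + 1.61*n - 0.9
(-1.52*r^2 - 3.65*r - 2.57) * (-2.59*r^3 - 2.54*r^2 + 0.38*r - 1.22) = 3.9368*r^5 + 13.3143*r^4 + 15.3497*r^3 + 6.9952*r^2 + 3.4764*r + 3.1354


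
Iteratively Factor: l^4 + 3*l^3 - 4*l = (l)*(l^3 + 3*l^2 - 4) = l*(l - 1)*(l^2 + 4*l + 4) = l*(l - 1)*(l + 2)*(l + 2)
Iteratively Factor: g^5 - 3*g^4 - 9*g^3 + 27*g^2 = (g + 3)*(g^4 - 6*g^3 + 9*g^2) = g*(g + 3)*(g^3 - 6*g^2 + 9*g) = g*(g - 3)*(g + 3)*(g^2 - 3*g) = g*(g - 3)^2*(g + 3)*(g)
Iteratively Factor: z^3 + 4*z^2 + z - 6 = (z - 1)*(z^2 + 5*z + 6) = (z - 1)*(z + 2)*(z + 3)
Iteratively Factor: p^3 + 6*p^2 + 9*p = (p + 3)*(p^2 + 3*p) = p*(p + 3)*(p + 3)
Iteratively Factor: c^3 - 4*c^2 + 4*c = (c - 2)*(c^2 - 2*c) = (c - 2)^2*(c)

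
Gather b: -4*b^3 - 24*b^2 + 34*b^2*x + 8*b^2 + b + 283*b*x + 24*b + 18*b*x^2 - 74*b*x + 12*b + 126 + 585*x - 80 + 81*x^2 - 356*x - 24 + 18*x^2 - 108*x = -4*b^3 + b^2*(34*x - 16) + b*(18*x^2 + 209*x + 37) + 99*x^2 + 121*x + 22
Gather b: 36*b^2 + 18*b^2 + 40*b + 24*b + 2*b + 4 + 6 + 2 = 54*b^2 + 66*b + 12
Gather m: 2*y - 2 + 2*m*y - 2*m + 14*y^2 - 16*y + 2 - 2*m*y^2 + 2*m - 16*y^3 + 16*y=m*(-2*y^2 + 2*y) - 16*y^3 + 14*y^2 + 2*y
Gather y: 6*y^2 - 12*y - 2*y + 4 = 6*y^2 - 14*y + 4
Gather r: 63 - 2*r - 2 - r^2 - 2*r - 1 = -r^2 - 4*r + 60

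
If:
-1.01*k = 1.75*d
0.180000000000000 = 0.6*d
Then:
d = 0.30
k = -0.52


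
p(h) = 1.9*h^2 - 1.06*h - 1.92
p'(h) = 3.8*h - 1.06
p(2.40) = 6.48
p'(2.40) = 8.06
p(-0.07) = -1.84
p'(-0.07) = -1.33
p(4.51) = 31.95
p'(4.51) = 16.08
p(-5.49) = 61.17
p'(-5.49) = -21.92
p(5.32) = 46.22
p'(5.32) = 19.16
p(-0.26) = -1.52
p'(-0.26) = -2.05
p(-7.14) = 102.51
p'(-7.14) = -28.19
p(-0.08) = -1.82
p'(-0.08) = -1.36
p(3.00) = 12.00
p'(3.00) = 10.34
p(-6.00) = 72.84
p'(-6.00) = -23.86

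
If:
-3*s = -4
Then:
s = 4/3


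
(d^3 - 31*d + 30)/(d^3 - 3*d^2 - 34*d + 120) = (d - 1)/(d - 4)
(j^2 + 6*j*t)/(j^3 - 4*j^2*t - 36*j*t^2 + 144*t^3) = j/(j^2 - 10*j*t + 24*t^2)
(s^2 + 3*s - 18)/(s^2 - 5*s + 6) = (s + 6)/(s - 2)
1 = 1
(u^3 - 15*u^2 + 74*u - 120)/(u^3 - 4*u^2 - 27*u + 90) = (u^2 - 9*u + 20)/(u^2 + 2*u - 15)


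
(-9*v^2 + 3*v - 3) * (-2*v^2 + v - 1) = 18*v^4 - 15*v^3 + 18*v^2 - 6*v + 3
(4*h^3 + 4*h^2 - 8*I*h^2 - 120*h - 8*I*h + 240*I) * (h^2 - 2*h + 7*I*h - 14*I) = 4*h^5 - 4*h^4 + 20*I*h^4 - 72*h^3 - 20*I*h^3 + 184*h^2 - 640*I*h^2 - 1792*h + 1200*I*h + 3360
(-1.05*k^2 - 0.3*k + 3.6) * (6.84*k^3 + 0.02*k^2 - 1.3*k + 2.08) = -7.182*k^5 - 2.073*k^4 + 25.983*k^3 - 1.722*k^2 - 5.304*k + 7.488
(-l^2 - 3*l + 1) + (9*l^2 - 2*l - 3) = 8*l^2 - 5*l - 2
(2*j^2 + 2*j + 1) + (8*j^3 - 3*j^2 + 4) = 8*j^3 - j^2 + 2*j + 5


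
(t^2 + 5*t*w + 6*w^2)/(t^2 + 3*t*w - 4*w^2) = (t^2 + 5*t*w + 6*w^2)/(t^2 + 3*t*w - 4*w^2)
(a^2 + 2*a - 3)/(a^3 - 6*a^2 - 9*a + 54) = (a - 1)/(a^2 - 9*a + 18)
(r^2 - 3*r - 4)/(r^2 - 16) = (r + 1)/(r + 4)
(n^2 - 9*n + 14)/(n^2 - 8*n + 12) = (n - 7)/(n - 6)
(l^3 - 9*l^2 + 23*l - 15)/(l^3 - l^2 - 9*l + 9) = (l - 5)/(l + 3)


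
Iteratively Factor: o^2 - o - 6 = (o + 2)*(o - 3)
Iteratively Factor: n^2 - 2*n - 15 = (n + 3)*(n - 5)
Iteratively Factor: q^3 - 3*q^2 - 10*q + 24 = (q - 2)*(q^2 - q - 12) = (q - 4)*(q - 2)*(q + 3)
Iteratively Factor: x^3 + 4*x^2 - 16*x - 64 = (x + 4)*(x^2 - 16) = (x + 4)^2*(x - 4)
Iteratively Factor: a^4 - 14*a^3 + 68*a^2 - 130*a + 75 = (a - 5)*(a^3 - 9*a^2 + 23*a - 15) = (a - 5)*(a - 1)*(a^2 - 8*a + 15) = (a - 5)^2*(a - 1)*(a - 3)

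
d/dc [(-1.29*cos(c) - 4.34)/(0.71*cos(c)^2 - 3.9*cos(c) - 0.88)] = (-0.9159*cos(c)^2 - 6.1628*cos(c) + 15.7908)*sin(c)/(0.5041*cos(c)^4 - 5.538*cos(c)^3 + 13.9604*cos(c)^2 + 6.864*cos(c) + 0.7744)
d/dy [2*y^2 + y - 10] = 4*y + 1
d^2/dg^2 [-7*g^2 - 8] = -14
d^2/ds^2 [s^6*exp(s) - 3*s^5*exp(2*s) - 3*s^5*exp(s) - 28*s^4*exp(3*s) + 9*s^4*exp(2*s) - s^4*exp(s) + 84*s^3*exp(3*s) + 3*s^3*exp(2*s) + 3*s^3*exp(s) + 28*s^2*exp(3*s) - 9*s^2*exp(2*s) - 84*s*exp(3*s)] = (s^6 - 12*s^5*exp(s) + 9*s^5 - 252*s^4*exp(2*s) - 24*s^4*exp(s) - s^4 + 84*s^3*exp(2*s) + 96*s^3*exp(s) - 65*s^3 + 1428*s^2*exp(2*s) + 108*s^2*exp(s) + 6*s^2 + 84*s*exp(2*s) - 54*s*exp(s) + 18*s - 448*exp(2*s) - 18*exp(s))*exp(s)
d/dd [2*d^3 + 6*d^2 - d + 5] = 6*d^2 + 12*d - 1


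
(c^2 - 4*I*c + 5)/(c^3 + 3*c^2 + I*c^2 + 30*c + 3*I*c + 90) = (c + I)/(c^2 + c*(3 + 6*I) + 18*I)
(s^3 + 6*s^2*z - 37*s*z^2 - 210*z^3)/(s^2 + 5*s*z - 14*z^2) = (-s^2 + s*z + 30*z^2)/(-s + 2*z)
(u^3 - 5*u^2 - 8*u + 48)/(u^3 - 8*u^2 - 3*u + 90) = (u^2 - 8*u + 16)/(u^2 - 11*u + 30)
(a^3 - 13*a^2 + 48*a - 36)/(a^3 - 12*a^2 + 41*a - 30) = (a - 6)/(a - 5)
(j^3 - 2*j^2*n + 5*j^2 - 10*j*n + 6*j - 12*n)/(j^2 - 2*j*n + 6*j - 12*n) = (j^2 + 5*j + 6)/(j + 6)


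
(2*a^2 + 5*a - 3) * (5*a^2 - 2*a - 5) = 10*a^4 + 21*a^3 - 35*a^2 - 19*a + 15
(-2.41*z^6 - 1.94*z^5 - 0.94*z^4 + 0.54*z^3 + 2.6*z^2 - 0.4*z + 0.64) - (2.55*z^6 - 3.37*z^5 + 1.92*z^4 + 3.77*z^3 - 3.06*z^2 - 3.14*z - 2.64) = -4.96*z^6 + 1.43*z^5 - 2.86*z^4 - 3.23*z^3 + 5.66*z^2 + 2.74*z + 3.28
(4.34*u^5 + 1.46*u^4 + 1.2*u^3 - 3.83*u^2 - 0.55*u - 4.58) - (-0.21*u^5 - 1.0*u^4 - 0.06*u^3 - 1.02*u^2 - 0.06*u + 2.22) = 4.55*u^5 + 2.46*u^4 + 1.26*u^3 - 2.81*u^2 - 0.49*u - 6.8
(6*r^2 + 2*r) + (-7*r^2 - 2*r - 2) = -r^2 - 2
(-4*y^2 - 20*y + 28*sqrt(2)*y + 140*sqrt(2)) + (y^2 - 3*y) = -3*y^2 - 23*y + 28*sqrt(2)*y + 140*sqrt(2)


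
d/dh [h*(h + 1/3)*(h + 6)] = 3*h^2 + 38*h/3 + 2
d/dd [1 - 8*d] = -8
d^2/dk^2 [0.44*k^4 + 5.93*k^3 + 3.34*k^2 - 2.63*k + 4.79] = 5.28*k^2 + 35.58*k + 6.68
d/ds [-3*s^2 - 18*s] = -6*s - 18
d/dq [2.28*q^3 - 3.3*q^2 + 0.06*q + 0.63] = 6.84*q^2 - 6.6*q + 0.06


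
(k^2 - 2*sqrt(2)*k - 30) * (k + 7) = k^3 - 2*sqrt(2)*k^2 + 7*k^2 - 30*k - 14*sqrt(2)*k - 210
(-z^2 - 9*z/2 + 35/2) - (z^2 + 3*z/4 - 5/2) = -2*z^2 - 21*z/4 + 20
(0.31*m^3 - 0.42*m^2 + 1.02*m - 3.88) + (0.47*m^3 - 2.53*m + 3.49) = 0.78*m^3 - 0.42*m^2 - 1.51*m - 0.39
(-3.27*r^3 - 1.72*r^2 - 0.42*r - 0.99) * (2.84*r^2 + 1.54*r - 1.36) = -9.2868*r^5 - 9.9206*r^4 + 0.6056*r^3 - 1.1192*r^2 - 0.9534*r + 1.3464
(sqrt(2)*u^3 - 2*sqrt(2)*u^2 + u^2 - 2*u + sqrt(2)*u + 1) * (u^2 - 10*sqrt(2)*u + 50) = sqrt(2)*u^5 - 19*u^4 - 2*sqrt(2)*u^4 + 38*u^3 + 41*sqrt(2)*u^3 - 80*sqrt(2)*u^2 + 31*u^2 - 100*u + 40*sqrt(2)*u + 50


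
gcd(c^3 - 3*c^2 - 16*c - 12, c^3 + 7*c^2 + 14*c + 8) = c^2 + 3*c + 2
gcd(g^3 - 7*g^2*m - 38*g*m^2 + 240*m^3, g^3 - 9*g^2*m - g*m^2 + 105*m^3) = g - 5*m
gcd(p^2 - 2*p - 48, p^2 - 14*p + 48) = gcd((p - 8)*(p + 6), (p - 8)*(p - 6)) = p - 8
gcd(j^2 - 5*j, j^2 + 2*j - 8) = 1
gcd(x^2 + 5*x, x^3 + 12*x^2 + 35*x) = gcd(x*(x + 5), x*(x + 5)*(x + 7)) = x^2 + 5*x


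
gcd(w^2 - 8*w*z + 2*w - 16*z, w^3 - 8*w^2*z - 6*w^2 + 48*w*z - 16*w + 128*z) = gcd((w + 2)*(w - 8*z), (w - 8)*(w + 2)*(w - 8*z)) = -w^2 + 8*w*z - 2*w + 16*z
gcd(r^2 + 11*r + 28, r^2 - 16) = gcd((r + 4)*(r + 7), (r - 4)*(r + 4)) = r + 4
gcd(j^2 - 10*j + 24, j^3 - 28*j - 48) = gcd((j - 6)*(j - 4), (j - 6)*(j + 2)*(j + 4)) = j - 6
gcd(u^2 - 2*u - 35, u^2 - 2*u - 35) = u^2 - 2*u - 35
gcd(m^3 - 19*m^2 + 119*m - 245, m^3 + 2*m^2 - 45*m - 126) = m - 7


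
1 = 1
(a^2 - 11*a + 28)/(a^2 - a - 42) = (a - 4)/(a + 6)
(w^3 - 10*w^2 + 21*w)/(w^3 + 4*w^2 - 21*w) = (w - 7)/(w + 7)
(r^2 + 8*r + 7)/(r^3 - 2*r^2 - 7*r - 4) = (r + 7)/(r^2 - 3*r - 4)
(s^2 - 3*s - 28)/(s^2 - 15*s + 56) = (s + 4)/(s - 8)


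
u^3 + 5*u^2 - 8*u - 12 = (u - 2)*(u + 1)*(u + 6)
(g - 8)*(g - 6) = g^2 - 14*g + 48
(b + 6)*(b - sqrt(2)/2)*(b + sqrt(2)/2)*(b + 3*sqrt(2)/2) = b^4 + 3*sqrt(2)*b^3/2 + 6*b^3 - b^2/2 + 9*sqrt(2)*b^2 - 3*b - 3*sqrt(2)*b/4 - 9*sqrt(2)/2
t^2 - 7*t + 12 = (t - 4)*(t - 3)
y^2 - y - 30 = (y - 6)*(y + 5)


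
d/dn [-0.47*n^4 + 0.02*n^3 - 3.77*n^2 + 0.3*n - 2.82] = -1.88*n^3 + 0.06*n^2 - 7.54*n + 0.3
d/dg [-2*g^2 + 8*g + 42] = 8 - 4*g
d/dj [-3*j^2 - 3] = -6*j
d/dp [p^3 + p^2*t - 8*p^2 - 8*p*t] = 3*p^2 + 2*p*t - 16*p - 8*t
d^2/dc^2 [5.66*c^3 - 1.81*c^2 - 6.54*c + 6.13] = 33.96*c - 3.62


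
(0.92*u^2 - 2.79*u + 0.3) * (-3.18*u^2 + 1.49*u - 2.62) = -2.9256*u^4 + 10.243*u^3 - 7.5215*u^2 + 7.7568*u - 0.786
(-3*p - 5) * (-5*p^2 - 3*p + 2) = 15*p^3 + 34*p^2 + 9*p - 10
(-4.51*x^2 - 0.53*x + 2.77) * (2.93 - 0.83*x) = 3.7433*x^3 - 12.7744*x^2 - 3.852*x + 8.1161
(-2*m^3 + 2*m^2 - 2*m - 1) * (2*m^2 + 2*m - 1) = -4*m^5 + 2*m^3 - 8*m^2 + 1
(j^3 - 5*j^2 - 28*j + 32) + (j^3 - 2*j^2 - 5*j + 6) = 2*j^3 - 7*j^2 - 33*j + 38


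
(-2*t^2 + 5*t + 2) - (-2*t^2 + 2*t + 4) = 3*t - 2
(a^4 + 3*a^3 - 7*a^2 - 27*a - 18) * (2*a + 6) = 2*a^5 + 12*a^4 + 4*a^3 - 96*a^2 - 198*a - 108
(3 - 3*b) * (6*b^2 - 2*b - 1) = -18*b^3 + 24*b^2 - 3*b - 3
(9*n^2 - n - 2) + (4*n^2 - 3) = 13*n^2 - n - 5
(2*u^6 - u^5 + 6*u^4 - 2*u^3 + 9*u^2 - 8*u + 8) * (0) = 0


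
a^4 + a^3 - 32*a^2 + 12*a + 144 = (a - 4)*(a - 3)*(a + 2)*(a + 6)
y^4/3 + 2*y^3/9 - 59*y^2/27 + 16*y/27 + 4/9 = (y/3 + 1)*(y - 2)*(y - 2/3)*(y + 1/3)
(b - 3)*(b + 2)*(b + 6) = b^3 + 5*b^2 - 12*b - 36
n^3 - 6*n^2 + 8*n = n*(n - 4)*(n - 2)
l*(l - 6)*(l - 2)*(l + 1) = l^4 - 7*l^3 + 4*l^2 + 12*l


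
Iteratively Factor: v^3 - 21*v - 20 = (v + 1)*(v^2 - v - 20) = (v - 5)*(v + 1)*(v + 4)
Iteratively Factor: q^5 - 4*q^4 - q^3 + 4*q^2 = (q - 4)*(q^4 - q^2) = (q - 4)*(q - 1)*(q^3 + q^2) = q*(q - 4)*(q - 1)*(q^2 + q) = q*(q - 4)*(q - 1)*(q + 1)*(q)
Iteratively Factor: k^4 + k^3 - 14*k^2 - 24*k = (k - 4)*(k^3 + 5*k^2 + 6*k) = (k - 4)*(k + 2)*(k^2 + 3*k) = k*(k - 4)*(k + 2)*(k + 3)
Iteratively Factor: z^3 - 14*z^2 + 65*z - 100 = (z - 4)*(z^2 - 10*z + 25) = (z - 5)*(z - 4)*(z - 5)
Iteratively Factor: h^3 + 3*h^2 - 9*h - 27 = (h + 3)*(h^2 - 9) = (h - 3)*(h + 3)*(h + 3)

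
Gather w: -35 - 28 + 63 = 0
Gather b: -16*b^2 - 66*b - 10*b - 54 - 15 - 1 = -16*b^2 - 76*b - 70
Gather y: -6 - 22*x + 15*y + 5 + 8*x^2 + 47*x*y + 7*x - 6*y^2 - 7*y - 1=8*x^2 - 15*x - 6*y^2 + y*(47*x + 8) - 2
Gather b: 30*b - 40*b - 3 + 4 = 1 - 10*b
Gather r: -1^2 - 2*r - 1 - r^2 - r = -r^2 - 3*r - 2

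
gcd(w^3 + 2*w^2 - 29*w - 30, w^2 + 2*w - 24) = w + 6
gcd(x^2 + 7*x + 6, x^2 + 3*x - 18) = x + 6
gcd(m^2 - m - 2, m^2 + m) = m + 1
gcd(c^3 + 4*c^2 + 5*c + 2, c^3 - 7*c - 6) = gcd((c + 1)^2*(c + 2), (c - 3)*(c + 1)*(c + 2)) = c^2 + 3*c + 2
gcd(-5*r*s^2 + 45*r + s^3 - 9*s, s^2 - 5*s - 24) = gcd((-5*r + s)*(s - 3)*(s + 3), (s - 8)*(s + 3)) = s + 3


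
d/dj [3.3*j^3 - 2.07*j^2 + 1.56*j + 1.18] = 9.9*j^2 - 4.14*j + 1.56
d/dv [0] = 0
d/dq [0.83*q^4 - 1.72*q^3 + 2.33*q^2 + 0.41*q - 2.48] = 3.32*q^3 - 5.16*q^2 + 4.66*q + 0.41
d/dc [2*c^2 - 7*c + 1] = 4*c - 7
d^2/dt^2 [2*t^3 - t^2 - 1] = 12*t - 2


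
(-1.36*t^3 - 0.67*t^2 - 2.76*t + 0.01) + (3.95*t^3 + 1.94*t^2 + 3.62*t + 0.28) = 2.59*t^3 + 1.27*t^2 + 0.86*t + 0.29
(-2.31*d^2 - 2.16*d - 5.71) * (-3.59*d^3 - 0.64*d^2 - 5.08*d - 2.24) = 8.2929*d^5 + 9.2328*d^4 + 33.6161*d^3 + 19.8016*d^2 + 33.8452*d + 12.7904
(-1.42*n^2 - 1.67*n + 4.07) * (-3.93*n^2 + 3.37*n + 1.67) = 5.5806*n^4 + 1.7777*n^3 - 23.9944*n^2 + 10.927*n + 6.7969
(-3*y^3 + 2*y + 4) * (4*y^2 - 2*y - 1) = -12*y^5 + 6*y^4 + 11*y^3 + 12*y^2 - 10*y - 4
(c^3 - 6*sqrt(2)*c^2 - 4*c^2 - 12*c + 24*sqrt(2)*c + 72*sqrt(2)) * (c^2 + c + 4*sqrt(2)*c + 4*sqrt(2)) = c^5 - 3*c^4 - 2*sqrt(2)*c^4 - 64*c^3 + 6*sqrt(2)*c^3 + 32*sqrt(2)*c^2 + 132*c^2 + 24*sqrt(2)*c + 768*c + 576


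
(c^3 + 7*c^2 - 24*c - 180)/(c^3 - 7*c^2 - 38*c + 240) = (c + 6)/(c - 8)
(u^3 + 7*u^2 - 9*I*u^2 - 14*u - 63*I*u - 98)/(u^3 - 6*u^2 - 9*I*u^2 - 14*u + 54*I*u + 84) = (u + 7)/(u - 6)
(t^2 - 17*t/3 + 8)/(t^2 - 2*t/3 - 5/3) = (-3*t^2 + 17*t - 24)/(-3*t^2 + 2*t + 5)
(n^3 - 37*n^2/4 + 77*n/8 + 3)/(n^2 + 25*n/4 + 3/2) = (n^2 - 19*n/2 + 12)/(n + 6)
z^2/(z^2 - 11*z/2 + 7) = 2*z^2/(2*z^2 - 11*z + 14)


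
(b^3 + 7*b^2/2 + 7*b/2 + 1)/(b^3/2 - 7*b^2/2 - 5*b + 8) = (2*b^2 + 3*b + 1)/(b^2 - 9*b + 8)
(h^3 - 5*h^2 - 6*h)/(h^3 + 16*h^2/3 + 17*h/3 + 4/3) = 3*h*(h - 6)/(3*h^2 + 13*h + 4)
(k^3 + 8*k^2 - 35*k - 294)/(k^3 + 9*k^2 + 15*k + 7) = (k^2 + k - 42)/(k^2 + 2*k + 1)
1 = 1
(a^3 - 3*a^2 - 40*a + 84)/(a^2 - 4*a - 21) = (a^2 + 4*a - 12)/(a + 3)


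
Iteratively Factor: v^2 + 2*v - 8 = (v - 2)*(v + 4)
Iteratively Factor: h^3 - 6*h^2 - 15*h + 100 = (h - 5)*(h^2 - h - 20) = (h - 5)*(h + 4)*(h - 5)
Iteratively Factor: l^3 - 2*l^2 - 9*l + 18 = (l - 3)*(l^2 + l - 6) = (l - 3)*(l - 2)*(l + 3)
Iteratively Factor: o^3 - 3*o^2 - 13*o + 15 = (o - 1)*(o^2 - 2*o - 15) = (o - 5)*(o - 1)*(o + 3)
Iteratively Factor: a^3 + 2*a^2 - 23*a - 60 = (a + 4)*(a^2 - 2*a - 15) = (a + 3)*(a + 4)*(a - 5)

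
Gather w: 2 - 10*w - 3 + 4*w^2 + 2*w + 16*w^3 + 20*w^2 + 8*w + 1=16*w^3 + 24*w^2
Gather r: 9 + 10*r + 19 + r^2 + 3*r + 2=r^2 + 13*r + 30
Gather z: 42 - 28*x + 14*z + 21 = -28*x + 14*z + 63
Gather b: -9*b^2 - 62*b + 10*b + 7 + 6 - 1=-9*b^2 - 52*b + 12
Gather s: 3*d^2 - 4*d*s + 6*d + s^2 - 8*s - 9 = 3*d^2 + 6*d + s^2 + s*(-4*d - 8) - 9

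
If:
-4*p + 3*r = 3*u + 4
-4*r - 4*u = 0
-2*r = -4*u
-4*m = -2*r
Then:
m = 0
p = -1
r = 0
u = 0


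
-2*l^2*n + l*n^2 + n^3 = n*(-l + n)*(2*l + n)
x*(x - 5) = x^2 - 5*x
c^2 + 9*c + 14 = (c + 2)*(c + 7)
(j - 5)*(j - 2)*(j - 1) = j^3 - 8*j^2 + 17*j - 10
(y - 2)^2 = y^2 - 4*y + 4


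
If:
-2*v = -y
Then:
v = y/2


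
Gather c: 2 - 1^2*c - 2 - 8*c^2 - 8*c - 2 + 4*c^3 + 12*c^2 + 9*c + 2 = 4*c^3 + 4*c^2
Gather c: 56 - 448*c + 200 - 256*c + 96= 352 - 704*c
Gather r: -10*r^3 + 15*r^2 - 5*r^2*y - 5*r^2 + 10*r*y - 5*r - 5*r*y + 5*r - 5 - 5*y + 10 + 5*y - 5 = -10*r^3 + r^2*(10 - 5*y) + 5*r*y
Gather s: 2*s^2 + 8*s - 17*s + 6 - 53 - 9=2*s^2 - 9*s - 56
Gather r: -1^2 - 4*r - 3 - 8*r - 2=-12*r - 6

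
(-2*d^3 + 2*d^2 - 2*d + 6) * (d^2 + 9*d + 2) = -2*d^5 - 16*d^4 + 12*d^3 - 8*d^2 + 50*d + 12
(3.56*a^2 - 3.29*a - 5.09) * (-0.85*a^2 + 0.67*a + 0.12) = -3.026*a^4 + 5.1817*a^3 + 2.5494*a^2 - 3.8051*a - 0.6108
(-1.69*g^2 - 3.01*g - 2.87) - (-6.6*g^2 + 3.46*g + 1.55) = 4.91*g^2 - 6.47*g - 4.42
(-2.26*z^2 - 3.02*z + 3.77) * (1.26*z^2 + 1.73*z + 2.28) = -2.8476*z^4 - 7.715*z^3 - 5.6272*z^2 - 0.363499999999999*z + 8.5956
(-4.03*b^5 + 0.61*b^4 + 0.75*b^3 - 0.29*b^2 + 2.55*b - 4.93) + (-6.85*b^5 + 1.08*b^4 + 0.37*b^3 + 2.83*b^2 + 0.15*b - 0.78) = -10.88*b^5 + 1.69*b^4 + 1.12*b^3 + 2.54*b^2 + 2.7*b - 5.71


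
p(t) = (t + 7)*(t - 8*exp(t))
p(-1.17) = -21.30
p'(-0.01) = -56.30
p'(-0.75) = -21.90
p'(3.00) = -1754.53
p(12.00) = -24738500.30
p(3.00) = -1576.84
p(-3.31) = -13.29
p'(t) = t + (1 - 8*exp(t))*(t + 7) - 8*exp(t)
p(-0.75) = -28.31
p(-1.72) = -16.65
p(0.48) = -93.12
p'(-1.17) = -12.30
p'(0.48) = -101.67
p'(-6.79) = -6.59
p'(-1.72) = -5.44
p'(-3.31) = -0.99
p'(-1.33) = -9.77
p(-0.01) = -55.43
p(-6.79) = -1.43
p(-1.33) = -19.54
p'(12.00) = -26040735.63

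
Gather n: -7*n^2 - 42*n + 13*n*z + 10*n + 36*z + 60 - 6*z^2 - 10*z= -7*n^2 + n*(13*z - 32) - 6*z^2 + 26*z + 60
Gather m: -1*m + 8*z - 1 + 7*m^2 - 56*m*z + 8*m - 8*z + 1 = 7*m^2 + m*(7 - 56*z)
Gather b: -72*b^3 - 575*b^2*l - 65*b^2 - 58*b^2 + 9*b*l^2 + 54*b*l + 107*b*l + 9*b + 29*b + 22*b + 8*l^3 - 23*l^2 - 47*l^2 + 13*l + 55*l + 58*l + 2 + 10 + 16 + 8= -72*b^3 + b^2*(-575*l - 123) + b*(9*l^2 + 161*l + 60) + 8*l^3 - 70*l^2 + 126*l + 36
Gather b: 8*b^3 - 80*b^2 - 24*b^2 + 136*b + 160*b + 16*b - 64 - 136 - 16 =8*b^3 - 104*b^2 + 312*b - 216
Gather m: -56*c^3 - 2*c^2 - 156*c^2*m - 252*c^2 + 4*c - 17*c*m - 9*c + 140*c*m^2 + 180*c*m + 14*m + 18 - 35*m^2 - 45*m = -56*c^3 - 254*c^2 - 5*c + m^2*(140*c - 35) + m*(-156*c^2 + 163*c - 31) + 18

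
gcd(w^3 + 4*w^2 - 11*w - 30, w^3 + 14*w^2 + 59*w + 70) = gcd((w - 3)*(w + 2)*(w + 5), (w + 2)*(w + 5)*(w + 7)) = w^2 + 7*w + 10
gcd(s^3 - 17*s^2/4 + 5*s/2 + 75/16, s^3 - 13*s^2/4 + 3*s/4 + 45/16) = s^2 - 7*s/4 - 15/8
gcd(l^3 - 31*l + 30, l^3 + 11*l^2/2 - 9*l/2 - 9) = l + 6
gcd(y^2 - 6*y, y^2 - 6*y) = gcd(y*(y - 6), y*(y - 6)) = y^2 - 6*y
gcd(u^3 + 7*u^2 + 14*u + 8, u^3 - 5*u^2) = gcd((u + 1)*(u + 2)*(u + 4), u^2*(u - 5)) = 1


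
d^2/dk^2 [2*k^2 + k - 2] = 4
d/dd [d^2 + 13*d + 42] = 2*d + 13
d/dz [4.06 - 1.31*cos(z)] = 1.31*sin(z)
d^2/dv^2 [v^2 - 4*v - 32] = 2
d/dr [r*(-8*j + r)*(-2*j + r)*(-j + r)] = -16*j^3 + 52*j^2*r - 33*j*r^2 + 4*r^3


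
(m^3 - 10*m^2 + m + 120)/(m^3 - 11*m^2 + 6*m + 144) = (m - 5)/(m - 6)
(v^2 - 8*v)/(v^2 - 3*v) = (v - 8)/(v - 3)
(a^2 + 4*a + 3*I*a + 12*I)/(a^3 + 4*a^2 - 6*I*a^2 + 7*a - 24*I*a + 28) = (a + 3*I)/(a^2 - 6*I*a + 7)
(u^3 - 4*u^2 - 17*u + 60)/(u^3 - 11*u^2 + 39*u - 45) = (u + 4)/(u - 3)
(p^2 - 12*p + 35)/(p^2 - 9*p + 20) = (p - 7)/(p - 4)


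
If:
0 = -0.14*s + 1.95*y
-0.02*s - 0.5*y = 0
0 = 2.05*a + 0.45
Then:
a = -0.22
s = 0.00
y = 0.00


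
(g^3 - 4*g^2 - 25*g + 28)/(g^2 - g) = g - 3 - 28/g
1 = 1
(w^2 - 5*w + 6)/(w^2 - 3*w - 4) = (-w^2 + 5*w - 6)/(-w^2 + 3*w + 4)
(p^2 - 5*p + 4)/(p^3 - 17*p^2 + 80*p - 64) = (p - 4)/(p^2 - 16*p + 64)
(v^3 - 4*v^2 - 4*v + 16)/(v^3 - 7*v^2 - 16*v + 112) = (v^2 - 4)/(v^2 - 3*v - 28)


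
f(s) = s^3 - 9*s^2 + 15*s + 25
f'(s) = 3*s^2 - 18*s + 15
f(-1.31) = -12.34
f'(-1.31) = 43.73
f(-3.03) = -130.90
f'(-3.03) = 97.08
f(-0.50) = 15.12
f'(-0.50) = 24.75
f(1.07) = 31.97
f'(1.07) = -0.83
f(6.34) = 13.18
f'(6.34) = 21.47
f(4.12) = 3.96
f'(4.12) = -8.24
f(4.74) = 0.39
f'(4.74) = -2.92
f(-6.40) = -701.78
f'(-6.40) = 253.08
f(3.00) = 16.00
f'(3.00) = -12.00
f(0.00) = 25.00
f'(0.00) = 15.00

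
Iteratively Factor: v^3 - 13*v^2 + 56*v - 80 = (v - 5)*(v^2 - 8*v + 16) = (v - 5)*(v - 4)*(v - 4)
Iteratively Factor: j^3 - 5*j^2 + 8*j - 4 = (j - 2)*(j^2 - 3*j + 2) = (j - 2)^2*(j - 1)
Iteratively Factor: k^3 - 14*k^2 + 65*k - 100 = (k - 5)*(k^2 - 9*k + 20) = (k - 5)*(k - 4)*(k - 5)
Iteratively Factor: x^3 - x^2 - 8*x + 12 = (x - 2)*(x^2 + x - 6) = (x - 2)^2*(x + 3)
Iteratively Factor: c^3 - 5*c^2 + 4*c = (c - 1)*(c^2 - 4*c) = (c - 4)*(c - 1)*(c)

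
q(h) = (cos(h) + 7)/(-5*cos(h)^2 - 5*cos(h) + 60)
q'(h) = (-10*sin(h)*cos(h) - 5*sin(h))*(cos(h) + 7)/(-5*cos(h)^2 - 5*cos(h) + 60)^2 - sin(h)/(-5*cos(h)^2 - 5*cos(h) + 60)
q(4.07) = 0.10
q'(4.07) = 0.01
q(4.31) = 0.11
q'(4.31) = 0.02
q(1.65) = 0.11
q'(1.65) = -0.02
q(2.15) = 0.11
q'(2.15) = -0.01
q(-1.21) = 0.13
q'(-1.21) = 0.03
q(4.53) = 0.11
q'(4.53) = 0.02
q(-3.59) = 0.10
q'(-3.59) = -0.00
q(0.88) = 0.14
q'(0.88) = -0.04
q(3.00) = 0.10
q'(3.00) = 0.00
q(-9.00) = 0.10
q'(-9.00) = 0.00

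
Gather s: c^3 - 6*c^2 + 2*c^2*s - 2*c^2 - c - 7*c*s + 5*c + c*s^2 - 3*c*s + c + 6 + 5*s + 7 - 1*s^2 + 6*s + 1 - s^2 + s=c^3 - 8*c^2 + 5*c + s^2*(c - 2) + s*(2*c^2 - 10*c + 12) + 14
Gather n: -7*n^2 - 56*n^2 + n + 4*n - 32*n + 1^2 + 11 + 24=-63*n^2 - 27*n + 36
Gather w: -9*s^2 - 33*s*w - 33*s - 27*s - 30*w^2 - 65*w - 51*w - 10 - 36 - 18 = -9*s^2 - 60*s - 30*w^2 + w*(-33*s - 116) - 64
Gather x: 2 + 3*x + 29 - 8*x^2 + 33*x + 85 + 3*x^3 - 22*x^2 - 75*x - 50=3*x^3 - 30*x^2 - 39*x + 66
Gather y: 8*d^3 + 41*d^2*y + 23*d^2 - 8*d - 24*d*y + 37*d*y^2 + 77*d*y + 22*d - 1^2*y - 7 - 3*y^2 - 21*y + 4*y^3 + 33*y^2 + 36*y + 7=8*d^3 + 23*d^2 + 14*d + 4*y^3 + y^2*(37*d + 30) + y*(41*d^2 + 53*d + 14)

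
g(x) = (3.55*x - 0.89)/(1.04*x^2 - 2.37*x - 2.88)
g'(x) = (2.37 - 2.08*x)*(3.55*x - 0.89)/(1.04*x^2 - 2.37*x - 2.88)^2 + 3.55/(1.04*x^2 - 2.37*x - 2.88)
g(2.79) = -6.45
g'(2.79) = -18.40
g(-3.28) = -0.78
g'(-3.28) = -0.22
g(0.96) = -0.60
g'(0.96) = -0.79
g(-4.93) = -0.54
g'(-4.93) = -0.10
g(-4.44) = -0.59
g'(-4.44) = -0.12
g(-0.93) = -18.75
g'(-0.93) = -345.00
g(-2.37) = -1.08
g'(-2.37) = -0.51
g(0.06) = 0.22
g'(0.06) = -1.34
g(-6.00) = -0.45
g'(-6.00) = -0.07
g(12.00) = 0.35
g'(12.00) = -0.04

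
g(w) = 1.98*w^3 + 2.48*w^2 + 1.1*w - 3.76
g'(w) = 5.94*w^2 + 4.96*w + 1.1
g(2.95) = 71.90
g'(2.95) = 67.42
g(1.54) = 11.05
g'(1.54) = 22.83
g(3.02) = 76.72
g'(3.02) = 70.25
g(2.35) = 38.22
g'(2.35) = 45.56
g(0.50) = -2.34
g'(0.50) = 5.06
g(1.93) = 21.84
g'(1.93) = 32.80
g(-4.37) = -126.44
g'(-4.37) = 92.86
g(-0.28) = -3.92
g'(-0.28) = 0.18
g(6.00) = 519.80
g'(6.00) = 244.70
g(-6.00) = -348.76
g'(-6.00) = 185.18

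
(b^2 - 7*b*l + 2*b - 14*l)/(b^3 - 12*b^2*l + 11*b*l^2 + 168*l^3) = (b + 2)/(b^2 - 5*b*l - 24*l^2)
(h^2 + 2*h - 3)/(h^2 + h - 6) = (h - 1)/(h - 2)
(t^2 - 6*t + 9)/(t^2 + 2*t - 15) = (t - 3)/(t + 5)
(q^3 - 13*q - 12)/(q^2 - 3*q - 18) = (q^2 - 3*q - 4)/(q - 6)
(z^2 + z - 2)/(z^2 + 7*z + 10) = (z - 1)/(z + 5)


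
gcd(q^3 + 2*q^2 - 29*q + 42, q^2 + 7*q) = q + 7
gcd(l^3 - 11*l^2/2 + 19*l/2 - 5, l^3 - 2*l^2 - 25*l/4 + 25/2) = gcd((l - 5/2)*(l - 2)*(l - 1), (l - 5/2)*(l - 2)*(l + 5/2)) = l^2 - 9*l/2 + 5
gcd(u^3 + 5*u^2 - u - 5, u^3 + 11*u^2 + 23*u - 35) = u^2 + 4*u - 5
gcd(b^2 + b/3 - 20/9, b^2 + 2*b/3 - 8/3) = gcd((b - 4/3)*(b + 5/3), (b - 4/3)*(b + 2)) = b - 4/3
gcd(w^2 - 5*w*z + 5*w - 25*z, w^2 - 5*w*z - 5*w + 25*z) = -w + 5*z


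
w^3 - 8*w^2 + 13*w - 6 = (w - 6)*(w - 1)^2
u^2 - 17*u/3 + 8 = (u - 3)*(u - 8/3)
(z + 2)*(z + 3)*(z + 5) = z^3 + 10*z^2 + 31*z + 30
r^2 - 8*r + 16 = (r - 4)^2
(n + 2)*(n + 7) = n^2 + 9*n + 14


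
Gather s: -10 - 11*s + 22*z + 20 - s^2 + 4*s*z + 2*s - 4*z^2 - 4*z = -s^2 + s*(4*z - 9) - 4*z^2 + 18*z + 10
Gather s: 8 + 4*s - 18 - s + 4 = 3*s - 6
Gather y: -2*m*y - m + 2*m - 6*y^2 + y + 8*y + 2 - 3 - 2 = m - 6*y^2 + y*(9 - 2*m) - 3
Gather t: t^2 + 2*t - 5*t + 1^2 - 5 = t^2 - 3*t - 4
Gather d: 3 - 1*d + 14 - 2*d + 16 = 33 - 3*d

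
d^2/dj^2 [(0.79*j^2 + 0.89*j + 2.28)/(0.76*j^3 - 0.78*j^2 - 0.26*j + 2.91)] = (0.912608000000002*j^6 + 3.084384*j^5 + 13.574208*j^4 - 44.971384*j^3 - 7.241292*j^2 - 15.359652*j + 25.38489)/(0.438976*j^9 - 1.351584*j^8 + 0.936624*j^7 + 5.492664*j^6 - 10.670712*j^5 + 1.703052*j^4 + 22.83058*j^3 - 19.225206*j^2 - 6.605118*j + 24.642171)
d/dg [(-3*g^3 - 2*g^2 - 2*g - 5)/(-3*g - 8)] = (18*g^3 + 78*g^2 + 32*g + 1)/(9*g^2 + 48*g + 64)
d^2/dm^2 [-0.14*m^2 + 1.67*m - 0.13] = -0.280000000000000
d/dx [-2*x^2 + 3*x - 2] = 3 - 4*x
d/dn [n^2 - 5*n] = 2*n - 5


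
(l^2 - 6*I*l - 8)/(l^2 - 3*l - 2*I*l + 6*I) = (l - 4*I)/(l - 3)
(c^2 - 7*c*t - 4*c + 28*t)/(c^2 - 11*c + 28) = (c - 7*t)/(c - 7)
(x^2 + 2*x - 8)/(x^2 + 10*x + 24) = (x - 2)/(x + 6)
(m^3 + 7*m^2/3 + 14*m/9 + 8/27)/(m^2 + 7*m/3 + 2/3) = (m^2 + 2*m + 8/9)/(m + 2)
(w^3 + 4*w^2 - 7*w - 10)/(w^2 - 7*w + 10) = (w^2 + 6*w + 5)/(w - 5)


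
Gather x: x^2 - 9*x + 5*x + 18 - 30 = x^2 - 4*x - 12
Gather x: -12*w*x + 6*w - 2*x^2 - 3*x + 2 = 6*w - 2*x^2 + x*(-12*w - 3) + 2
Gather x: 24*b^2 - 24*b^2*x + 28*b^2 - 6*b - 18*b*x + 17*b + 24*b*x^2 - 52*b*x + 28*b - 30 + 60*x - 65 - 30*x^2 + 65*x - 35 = 52*b^2 + 39*b + x^2*(24*b - 30) + x*(-24*b^2 - 70*b + 125) - 130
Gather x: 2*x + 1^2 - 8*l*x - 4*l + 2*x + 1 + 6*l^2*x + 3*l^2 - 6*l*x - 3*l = 3*l^2 - 7*l + x*(6*l^2 - 14*l + 4) + 2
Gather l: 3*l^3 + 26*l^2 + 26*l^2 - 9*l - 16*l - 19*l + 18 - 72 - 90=3*l^3 + 52*l^2 - 44*l - 144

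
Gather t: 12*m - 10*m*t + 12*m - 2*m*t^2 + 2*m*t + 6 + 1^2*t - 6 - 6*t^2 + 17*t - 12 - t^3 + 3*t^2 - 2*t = 24*m - t^3 + t^2*(-2*m - 3) + t*(16 - 8*m) - 12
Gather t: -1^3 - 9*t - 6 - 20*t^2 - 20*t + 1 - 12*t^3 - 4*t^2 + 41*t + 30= -12*t^3 - 24*t^2 + 12*t + 24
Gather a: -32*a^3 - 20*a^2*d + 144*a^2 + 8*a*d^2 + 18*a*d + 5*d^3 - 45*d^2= -32*a^3 + a^2*(144 - 20*d) + a*(8*d^2 + 18*d) + 5*d^3 - 45*d^2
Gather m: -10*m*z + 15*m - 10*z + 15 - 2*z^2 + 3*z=m*(15 - 10*z) - 2*z^2 - 7*z + 15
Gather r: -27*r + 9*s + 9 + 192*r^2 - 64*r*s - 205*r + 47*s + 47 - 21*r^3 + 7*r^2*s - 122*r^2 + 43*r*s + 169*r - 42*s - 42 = -21*r^3 + r^2*(7*s + 70) + r*(-21*s - 63) + 14*s + 14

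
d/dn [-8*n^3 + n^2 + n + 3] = -24*n^2 + 2*n + 1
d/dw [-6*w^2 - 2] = -12*w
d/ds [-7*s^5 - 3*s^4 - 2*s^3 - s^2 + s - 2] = -35*s^4 - 12*s^3 - 6*s^2 - 2*s + 1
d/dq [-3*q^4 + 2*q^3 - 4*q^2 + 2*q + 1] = -12*q^3 + 6*q^2 - 8*q + 2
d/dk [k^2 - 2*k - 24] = 2*k - 2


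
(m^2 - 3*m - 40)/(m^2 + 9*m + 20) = (m - 8)/(m + 4)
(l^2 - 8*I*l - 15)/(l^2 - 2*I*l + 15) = (l - 3*I)/(l + 3*I)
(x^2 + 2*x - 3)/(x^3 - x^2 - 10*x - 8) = (-x^2 - 2*x + 3)/(-x^3 + x^2 + 10*x + 8)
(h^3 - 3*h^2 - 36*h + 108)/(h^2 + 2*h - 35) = (h^3 - 3*h^2 - 36*h + 108)/(h^2 + 2*h - 35)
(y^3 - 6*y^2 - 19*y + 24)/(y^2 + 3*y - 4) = (y^2 - 5*y - 24)/(y + 4)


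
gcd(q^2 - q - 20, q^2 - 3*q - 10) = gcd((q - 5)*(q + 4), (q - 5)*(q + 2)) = q - 5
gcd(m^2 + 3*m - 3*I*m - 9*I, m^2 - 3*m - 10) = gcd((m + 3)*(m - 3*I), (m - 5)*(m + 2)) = 1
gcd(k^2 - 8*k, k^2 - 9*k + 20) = 1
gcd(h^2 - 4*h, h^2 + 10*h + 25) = 1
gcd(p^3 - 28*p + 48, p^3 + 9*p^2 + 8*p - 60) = p^2 + 4*p - 12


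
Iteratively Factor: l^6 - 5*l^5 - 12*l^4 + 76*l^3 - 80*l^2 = (l - 2)*(l^5 - 3*l^4 - 18*l^3 + 40*l^2) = (l - 2)*(l + 4)*(l^4 - 7*l^3 + 10*l^2) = (l - 2)^2*(l + 4)*(l^3 - 5*l^2) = l*(l - 2)^2*(l + 4)*(l^2 - 5*l) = l*(l - 5)*(l - 2)^2*(l + 4)*(l)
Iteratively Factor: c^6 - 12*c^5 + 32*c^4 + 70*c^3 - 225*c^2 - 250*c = (c - 5)*(c^5 - 7*c^4 - 3*c^3 + 55*c^2 + 50*c) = (c - 5)*(c + 1)*(c^4 - 8*c^3 + 5*c^2 + 50*c) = (c - 5)^2*(c + 1)*(c^3 - 3*c^2 - 10*c) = (c - 5)^2*(c + 1)*(c + 2)*(c^2 - 5*c) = c*(c - 5)^2*(c + 1)*(c + 2)*(c - 5)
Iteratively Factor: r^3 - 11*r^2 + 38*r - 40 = (r - 2)*(r^2 - 9*r + 20) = (r - 5)*(r - 2)*(r - 4)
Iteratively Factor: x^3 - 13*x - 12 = (x - 4)*(x^2 + 4*x + 3) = (x - 4)*(x + 3)*(x + 1)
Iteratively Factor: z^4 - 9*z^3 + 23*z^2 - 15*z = (z - 1)*(z^3 - 8*z^2 + 15*z) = (z - 3)*(z - 1)*(z^2 - 5*z) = z*(z - 3)*(z - 1)*(z - 5)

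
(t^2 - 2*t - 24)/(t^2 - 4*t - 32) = (t - 6)/(t - 8)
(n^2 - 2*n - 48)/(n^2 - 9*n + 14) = (n^2 - 2*n - 48)/(n^2 - 9*n + 14)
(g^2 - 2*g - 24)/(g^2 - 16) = (g - 6)/(g - 4)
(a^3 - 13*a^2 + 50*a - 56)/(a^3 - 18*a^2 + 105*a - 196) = (a - 2)/(a - 7)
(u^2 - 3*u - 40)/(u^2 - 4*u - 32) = (u + 5)/(u + 4)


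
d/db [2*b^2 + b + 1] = 4*b + 1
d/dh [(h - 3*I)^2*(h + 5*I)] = (h - 3*I)*(3*h + 7*I)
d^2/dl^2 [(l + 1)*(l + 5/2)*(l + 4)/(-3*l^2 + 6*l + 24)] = (-29*l^3 - 172*l^2 - 352*l - 224)/(l^6 - 6*l^5 - 12*l^4 + 88*l^3 + 96*l^2 - 384*l - 512)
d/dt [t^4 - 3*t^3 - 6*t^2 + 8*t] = 4*t^3 - 9*t^2 - 12*t + 8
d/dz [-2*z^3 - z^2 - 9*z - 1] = -6*z^2 - 2*z - 9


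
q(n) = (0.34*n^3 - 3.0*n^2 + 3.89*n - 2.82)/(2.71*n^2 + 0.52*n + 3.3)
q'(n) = (-5.42*n - 0.52)*(0.34*n^3 - 3.0*n^2 + 3.89*n - 2.82)/(2.71*n^2 + 0.52*n + 3.3)^2 + (1.02*n^2 - 6.0*n + 3.89)/(2.71*n^2 + 0.52*n + 3.3)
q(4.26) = -0.26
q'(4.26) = 0.06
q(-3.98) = -1.98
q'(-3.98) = 0.05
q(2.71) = -0.31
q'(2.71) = -0.01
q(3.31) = -0.30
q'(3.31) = 0.02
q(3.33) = -0.30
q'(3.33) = 0.02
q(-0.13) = -1.03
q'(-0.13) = 1.37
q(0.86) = -0.26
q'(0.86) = 0.14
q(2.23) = -0.30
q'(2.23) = -0.04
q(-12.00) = -2.76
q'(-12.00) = 0.12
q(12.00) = 0.50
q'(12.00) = 0.12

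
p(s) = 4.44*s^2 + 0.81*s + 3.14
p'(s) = 8.88*s + 0.81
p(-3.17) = 45.19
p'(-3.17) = -27.34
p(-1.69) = 14.45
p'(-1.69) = -14.20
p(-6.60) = 191.20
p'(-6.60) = -57.80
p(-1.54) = 12.42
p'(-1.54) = -12.87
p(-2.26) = 23.99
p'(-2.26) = -19.26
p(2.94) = 43.90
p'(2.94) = 26.92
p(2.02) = 22.89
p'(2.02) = 18.75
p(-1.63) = 13.62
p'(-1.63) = -13.66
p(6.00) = 167.84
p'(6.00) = 54.09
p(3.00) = 45.53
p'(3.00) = 27.45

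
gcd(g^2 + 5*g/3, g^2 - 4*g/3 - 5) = g + 5/3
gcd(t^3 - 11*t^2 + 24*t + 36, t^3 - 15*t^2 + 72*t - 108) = t^2 - 12*t + 36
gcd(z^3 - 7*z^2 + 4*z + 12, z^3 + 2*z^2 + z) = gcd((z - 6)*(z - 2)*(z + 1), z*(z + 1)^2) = z + 1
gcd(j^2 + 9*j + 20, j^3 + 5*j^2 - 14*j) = 1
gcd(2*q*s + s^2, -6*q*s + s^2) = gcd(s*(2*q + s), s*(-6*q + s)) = s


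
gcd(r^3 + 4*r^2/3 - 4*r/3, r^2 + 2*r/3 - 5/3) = 1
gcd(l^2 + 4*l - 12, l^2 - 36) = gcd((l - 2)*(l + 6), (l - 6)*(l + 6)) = l + 6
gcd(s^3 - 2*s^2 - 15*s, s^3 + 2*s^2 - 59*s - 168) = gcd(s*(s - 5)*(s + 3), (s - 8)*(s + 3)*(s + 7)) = s + 3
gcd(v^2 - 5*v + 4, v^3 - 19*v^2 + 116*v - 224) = v - 4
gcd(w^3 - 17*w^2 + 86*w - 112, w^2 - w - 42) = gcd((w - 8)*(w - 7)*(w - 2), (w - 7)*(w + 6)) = w - 7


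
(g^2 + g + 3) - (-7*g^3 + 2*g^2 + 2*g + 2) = 7*g^3 - g^2 - g + 1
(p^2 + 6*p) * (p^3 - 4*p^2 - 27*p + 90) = p^5 + 2*p^4 - 51*p^3 - 72*p^2 + 540*p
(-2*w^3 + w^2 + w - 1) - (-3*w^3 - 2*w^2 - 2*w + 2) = w^3 + 3*w^2 + 3*w - 3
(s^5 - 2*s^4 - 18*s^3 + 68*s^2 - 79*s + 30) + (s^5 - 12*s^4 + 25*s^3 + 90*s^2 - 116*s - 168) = 2*s^5 - 14*s^4 + 7*s^3 + 158*s^2 - 195*s - 138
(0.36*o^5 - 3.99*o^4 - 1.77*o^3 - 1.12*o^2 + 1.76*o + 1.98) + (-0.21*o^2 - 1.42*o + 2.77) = 0.36*o^5 - 3.99*o^4 - 1.77*o^3 - 1.33*o^2 + 0.34*o + 4.75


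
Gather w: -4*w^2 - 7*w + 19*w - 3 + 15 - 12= -4*w^2 + 12*w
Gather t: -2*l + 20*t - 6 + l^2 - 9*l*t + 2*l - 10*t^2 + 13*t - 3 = l^2 - 10*t^2 + t*(33 - 9*l) - 9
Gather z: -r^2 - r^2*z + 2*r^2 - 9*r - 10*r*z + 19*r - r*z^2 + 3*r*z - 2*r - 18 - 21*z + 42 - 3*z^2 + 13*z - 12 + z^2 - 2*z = r^2 + 8*r + z^2*(-r - 2) + z*(-r^2 - 7*r - 10) + 12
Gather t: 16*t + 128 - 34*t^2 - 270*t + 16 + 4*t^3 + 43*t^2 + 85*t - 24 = 4*t^3 + 9*t^2 - 169*t + 120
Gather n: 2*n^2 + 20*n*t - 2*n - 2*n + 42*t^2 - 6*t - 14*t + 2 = 2*n^2 + n*(20*t - 4) + 42*t^2 - 20*t + 2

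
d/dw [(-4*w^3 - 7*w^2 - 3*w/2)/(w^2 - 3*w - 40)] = (-8*w^4 + 48*w^3 + 1005*w^2 + 1120*w + 120)/(2*(w^4 - 6*w^3 - 71*w^2 + 240*w + 1600))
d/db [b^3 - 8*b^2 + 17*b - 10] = 3*b^2 - 16*b + 17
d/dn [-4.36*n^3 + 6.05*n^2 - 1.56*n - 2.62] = -13.08*n^2 + 12.1*n - 1.56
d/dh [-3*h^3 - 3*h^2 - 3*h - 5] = -9*h^2 - 6*h - 3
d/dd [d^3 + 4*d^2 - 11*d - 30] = 3*d^2 + 8*d - 11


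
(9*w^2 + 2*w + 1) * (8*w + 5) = 72*w^3 + 61*w^2 + 18*w + 5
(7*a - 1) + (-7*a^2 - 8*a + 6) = -7*a^2 - a + 5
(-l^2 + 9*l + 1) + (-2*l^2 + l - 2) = -3*l^2 + 10*l - 1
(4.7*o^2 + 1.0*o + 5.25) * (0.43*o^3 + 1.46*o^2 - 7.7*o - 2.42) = 2.021*o^5 + 7.292*o^4 - 32.4725*o^3 - 11.409*o^2 - 42.845*o - 12.705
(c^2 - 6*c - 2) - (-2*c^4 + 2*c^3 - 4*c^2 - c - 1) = 2*c^4 - 2*c^3 + 5*c^2 - 5*c - 1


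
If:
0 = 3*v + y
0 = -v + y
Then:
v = 0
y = 0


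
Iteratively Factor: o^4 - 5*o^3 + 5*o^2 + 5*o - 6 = (o - 3)*(o^3 - 2*o^2 - o + 2) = (o - 3)*(o - 2)*(o^2 - 1) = (o - 3)*(o - 2)*(o + 1)*(o - 1)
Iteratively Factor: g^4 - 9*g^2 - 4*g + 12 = (g - 3)*(g^3 + 3*g^2 - 4) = (g - 3)*(g + 2)*(g^2 + g - 2) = (g - 3)*(g + 2)^2*(g - 1)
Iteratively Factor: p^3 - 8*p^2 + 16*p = (p - 4)*(p^2 - 4*p) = (p - 4)^2*(p)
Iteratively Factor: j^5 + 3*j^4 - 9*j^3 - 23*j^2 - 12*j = (j + 1)*(j^4 + 2*j^3 - 11*j^2 - 12*j) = (j + 1)*(j + 4)*(j^3 - 2*j^2 - 3*j) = j*(j + 1)*(j + 4)*(j^2 - 2*j - 3) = j*(j - 3)*(j + 1)*(j + 4)*(j + 1)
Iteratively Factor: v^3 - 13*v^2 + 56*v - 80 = (v - 4)*(v^2 - 9*v + 20) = (v - 5)*(v - 4)*(v - 4)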